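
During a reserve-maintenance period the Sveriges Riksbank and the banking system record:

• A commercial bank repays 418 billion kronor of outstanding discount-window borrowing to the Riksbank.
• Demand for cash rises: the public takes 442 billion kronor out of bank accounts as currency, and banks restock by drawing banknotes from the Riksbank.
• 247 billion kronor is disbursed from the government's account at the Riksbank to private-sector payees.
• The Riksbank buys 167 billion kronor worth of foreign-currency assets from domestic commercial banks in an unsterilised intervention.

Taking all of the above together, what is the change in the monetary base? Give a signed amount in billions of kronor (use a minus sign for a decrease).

Riksbank balance sheet:
  Assets:      Loans to banks −418B, Foreign assets +167B
  Liabilities: Bank reserves −446B, Currency in circulation +442B, Government deposits −247B
Commercial banking system:
  Assets:      Reserves at CB −446B, Foreign assets −167B
  Liabilities: Checkable deposits −195B, Borrowings from CB −418B
Monetary base = currency + reserves: +442B + (−446B) = -4 billion.

-4 billion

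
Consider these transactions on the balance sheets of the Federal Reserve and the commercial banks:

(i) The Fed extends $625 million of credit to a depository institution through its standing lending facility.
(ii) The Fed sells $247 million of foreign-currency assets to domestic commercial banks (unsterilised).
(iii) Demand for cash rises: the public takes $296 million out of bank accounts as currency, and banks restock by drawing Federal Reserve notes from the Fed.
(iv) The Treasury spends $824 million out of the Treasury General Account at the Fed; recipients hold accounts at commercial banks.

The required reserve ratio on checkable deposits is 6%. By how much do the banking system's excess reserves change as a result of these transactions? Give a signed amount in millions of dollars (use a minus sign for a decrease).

Discount-window loan $625 million: reserves +$625M, deposits 0.
FX sale $247 million: reserves −$247M, deposits 0.
Currency withdrawal $296 million: reserves −$296M, deposits −$296M.
Government spending $824 million: reserves +$824M, deposits +$824M.
Totals: Δreserves = +$906M, Δdeposits = +$528M.
Δrequired reserves = 6% × +$528M = +$31.68M.
Δexcess reserves = Δreserves − Δrequired = +$906M − (+$31.68M) = +$874.32 million.

+$874.32 million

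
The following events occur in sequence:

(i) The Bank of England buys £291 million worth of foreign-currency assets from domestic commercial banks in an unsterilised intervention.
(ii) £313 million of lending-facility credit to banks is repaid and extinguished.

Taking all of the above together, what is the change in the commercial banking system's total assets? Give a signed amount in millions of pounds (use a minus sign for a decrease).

FX purchase £291 million: just an asset swap on bank balance sheets → 0.
Discount-window repayment £313 million: bank balance sheets shrink → −£313M.
Net: 0 − 313 = -£313 million.

-£313 million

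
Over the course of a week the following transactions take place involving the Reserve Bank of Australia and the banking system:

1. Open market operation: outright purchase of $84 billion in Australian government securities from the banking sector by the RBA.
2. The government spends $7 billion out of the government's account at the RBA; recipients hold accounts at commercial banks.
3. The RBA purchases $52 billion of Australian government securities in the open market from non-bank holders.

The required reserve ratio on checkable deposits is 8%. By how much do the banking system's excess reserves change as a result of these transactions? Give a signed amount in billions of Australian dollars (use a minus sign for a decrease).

+$138.28 billion

OMO purchase (from banks) $84 billion: reserves +$84B, deposits 0.
Government spending $7 billion: reserves +$7B, deposits +$7B.
Asset purchase (from non-banks) $52 billion: reserves +$52B, deposits +$52B.
Totals: Δreserves = +$143B, Δdeposits = +$59B.
Δrequired reserves = 8% × +$59B = +$4.72B.
Δexcess reserves = Δreserves − Δrequired = +$143B − (+$4.72B) = +$138.28 billion.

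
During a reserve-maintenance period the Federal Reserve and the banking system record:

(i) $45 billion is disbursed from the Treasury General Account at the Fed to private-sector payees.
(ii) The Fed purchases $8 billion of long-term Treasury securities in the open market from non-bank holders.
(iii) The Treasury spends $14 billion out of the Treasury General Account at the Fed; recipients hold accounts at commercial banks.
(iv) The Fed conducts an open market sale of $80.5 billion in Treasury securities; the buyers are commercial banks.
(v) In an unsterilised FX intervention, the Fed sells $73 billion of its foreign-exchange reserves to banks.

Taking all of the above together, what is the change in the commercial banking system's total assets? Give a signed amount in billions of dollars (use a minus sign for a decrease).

+$67 billion

Government spending $45 billion: bank balance sheets expand → +$45B.
Asset purchase (from non-banks) $8 billion: bank balance sheets expand → +$8B.
Government spending $14 billion: bank balance sheets expand → +$14B.
OMO sale (to banks) $80.5 billion: just an asset swap on bank balance sheets → 0.
FX sale $73 billion: just an asset swap on bank balance sheets → 0.
Net: 45 + 8 + 14 + 0 + 0 = +$67 billion.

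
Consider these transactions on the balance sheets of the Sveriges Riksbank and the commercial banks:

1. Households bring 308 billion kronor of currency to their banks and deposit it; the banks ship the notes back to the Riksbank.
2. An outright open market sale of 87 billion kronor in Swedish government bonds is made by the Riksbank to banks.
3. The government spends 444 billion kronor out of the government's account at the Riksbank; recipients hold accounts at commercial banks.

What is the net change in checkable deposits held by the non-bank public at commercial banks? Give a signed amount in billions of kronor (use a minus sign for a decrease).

Currency deposit 308 billion kronor: non-bank counterparties' bank balances rise → +308B.
OMO sale (to banks) 87 billion kronor: the counterparty is a bank, so public deposits are unchanged → 0.
Government spending 444 billion kronor: non-bank counterparties' bank balances rise → +444B.
Net: 308 + 0 + 444 = +752 billion.

+752 billion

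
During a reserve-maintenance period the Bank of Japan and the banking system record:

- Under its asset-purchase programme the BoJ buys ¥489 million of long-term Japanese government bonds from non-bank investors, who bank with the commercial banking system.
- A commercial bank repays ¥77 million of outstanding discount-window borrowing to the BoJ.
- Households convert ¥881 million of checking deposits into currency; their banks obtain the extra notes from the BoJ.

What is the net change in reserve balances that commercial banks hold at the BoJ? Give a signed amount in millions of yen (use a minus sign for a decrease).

Asset purchase (from non-banks) ¥489 million: the BoJ pays by crediting reserve accounts → +¥489M.
Discount-window repayment ¥77 million: repayment is debited from reserves → −¥77M.
Currency withdrawal ¥881 million: banks swap reserves for currency → −¥881M.
Net: 489 − 77 − 881 = -¥469 million.

-¥469 million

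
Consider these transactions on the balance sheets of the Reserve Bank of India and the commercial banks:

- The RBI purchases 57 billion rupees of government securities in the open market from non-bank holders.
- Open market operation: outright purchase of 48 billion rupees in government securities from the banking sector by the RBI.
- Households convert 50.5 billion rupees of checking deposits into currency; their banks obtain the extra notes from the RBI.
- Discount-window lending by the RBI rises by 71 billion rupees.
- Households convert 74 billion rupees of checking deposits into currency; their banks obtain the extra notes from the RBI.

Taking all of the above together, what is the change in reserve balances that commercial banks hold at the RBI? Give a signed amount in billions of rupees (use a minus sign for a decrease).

+51.5 billion

Asset purchase (from non-banks) 57 billion rupees: the RBI pays by crediting reserve accounts → +57B.
OMO purchase (from banks) 48 billion rupees: the RBI pays by crediting reserve accounts → +48B.
Currency withdrawal 50.5 billion rupees: banks swap reserves for currency → −50.5B.
Discount-window loan 71 billion rupees: the loan is credited to the bank's reserve account → +71B.
Currency withdrawal 74 billion rupees: banks swap reserves for currency → −74B.
Net: 57 + 48 − 50.5 + 71 − 74 = +51.5 billion.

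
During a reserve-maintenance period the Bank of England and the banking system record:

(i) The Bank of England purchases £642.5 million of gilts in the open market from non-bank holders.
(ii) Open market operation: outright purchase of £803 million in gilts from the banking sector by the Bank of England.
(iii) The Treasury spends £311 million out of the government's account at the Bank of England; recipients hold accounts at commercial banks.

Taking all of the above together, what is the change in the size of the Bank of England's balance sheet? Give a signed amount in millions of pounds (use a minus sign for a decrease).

Bank of England balance sheet:
  Assets:      Securities +£1445.5M
  Liabilities: Bank reserves +£1756.5M, Government deposits −£311M
Commercial banking system:
  Assets:      Reserves at CB +£1756.5M, Securities −£803M
  Liabilities: Checkable deposits +£953.5M
Change in total Bank of England assets = +£1445.5 million.

+£1445.5 million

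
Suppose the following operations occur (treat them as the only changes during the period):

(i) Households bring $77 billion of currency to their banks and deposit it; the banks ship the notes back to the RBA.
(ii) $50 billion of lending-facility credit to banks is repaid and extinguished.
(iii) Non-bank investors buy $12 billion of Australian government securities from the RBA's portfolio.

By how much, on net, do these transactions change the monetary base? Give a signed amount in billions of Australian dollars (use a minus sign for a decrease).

-$62 billion

Currency deposit $77 billion: just a shift between currency and reserves — both are base money → 0.
Discount-window repayment $50 billion: RBA balance sheet contracts → −$50B.
Asset sale (to non-banks) $12 billion: RBA balance sheet contracts → −$12B.
Net: 0 − 50 − 12 = -$62 billion.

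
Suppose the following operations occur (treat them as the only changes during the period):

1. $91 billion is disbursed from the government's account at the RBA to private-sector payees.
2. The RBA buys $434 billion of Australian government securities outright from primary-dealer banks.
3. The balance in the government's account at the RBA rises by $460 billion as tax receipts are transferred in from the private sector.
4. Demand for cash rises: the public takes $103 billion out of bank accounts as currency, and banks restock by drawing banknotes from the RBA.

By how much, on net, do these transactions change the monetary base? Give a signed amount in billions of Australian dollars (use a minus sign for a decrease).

+$65 billion

RBA balance sheet:
  Assets:      Securities +$434B
  Liabilities: Bank reserves −$38B, Currency in circulation +$103B, Government deposits +$369B
Monetary base = currency + reserves: +$103B + (−$38B) = +$65 billion.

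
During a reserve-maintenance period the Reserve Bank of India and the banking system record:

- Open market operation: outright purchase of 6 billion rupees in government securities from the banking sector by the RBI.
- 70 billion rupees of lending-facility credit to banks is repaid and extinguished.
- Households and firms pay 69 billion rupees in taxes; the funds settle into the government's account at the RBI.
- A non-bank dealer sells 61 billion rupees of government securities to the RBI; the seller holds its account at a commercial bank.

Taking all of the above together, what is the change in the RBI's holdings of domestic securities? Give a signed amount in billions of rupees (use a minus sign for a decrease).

+67 billion

RBI balance sheet:
  Assets:      Securities +67B, Loans to banks −70B
  Liabilities: Bank reserves −72B, Government deposits +69B
So the change in the RBI's holdings of domestic securities is +67 billion.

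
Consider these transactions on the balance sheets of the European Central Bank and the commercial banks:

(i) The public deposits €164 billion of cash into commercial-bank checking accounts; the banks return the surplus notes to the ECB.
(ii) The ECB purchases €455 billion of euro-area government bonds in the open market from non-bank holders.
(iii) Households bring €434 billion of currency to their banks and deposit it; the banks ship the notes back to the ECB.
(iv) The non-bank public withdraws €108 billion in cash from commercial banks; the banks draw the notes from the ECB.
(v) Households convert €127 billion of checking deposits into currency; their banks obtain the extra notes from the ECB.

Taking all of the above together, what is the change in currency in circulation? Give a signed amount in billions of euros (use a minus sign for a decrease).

-€363 billion

Currency deposit €164 billion: notes return to the central bank → −€164B.
Asset purchase (from non-banks) €455 billion: no currency enters or leaves circulation → 0.
Currency deposit €434 billion: notes return to the central bank → −€434B.
Currency withdrawal €108 billion: notes leave the central bank → +€108B.
Currency withdrawal €127 billion: notes leave the central bank → +€127B.
Net: −164 + 0 − 434 + 108 + 127 = -€363 billion.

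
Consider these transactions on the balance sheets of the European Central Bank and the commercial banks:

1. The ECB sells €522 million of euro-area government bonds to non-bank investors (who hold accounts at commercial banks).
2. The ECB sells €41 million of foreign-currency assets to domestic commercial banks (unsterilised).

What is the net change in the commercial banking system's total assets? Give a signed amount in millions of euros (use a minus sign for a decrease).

ECB balance sheet:
  Assets:      Securities −€522M, Foreign assets −€41M
  Liabilities: Bank reserves −€563M
Commercial banking system:
  Assets:      Reserves at CB −€563M, Foreign assets +€41M
  Liabilities: Checkable deposits −€522M
Change in total bank assets = -€522 million.

-€522 million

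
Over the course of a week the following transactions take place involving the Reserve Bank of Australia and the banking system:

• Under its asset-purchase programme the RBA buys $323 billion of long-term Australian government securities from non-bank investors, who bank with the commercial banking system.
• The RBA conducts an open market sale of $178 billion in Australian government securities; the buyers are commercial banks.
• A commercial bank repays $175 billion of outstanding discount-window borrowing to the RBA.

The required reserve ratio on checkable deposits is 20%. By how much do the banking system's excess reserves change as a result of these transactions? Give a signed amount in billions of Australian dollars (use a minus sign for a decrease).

-$94.6 billion

Asset purchase (from non-banks) $323 billion: reserves +$323B, deposits +$323B.
OMO sale (to banks) $178 billion: reserves −$178B, deposits 0.
Discount-window repayment $175 billion: reserves −$175B, deposits 0.
Totals: Δreserves = −$30B, Δdeposits = +$323B.
Δrequired reserves = 20% × +$323B = +$64.6B.
Δexcess reserves = Δreserves − Δrequired = −$30B − (+$64.6B) = -$94.6 billion.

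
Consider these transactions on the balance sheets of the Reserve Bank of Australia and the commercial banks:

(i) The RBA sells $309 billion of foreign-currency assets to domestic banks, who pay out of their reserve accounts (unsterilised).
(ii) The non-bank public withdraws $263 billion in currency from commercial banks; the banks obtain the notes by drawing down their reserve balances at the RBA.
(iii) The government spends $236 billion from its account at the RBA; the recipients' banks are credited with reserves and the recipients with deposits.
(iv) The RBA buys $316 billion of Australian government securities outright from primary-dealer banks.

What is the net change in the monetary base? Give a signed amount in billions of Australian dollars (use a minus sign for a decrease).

+$243 billion

RBA balance sheet:
  Assets:      Securities +$316B, Foreign assets −$309B
  Liabilities: Bank reserves −$20B, Currency in circulation +$263B, Government deposits −$236B
Monetary base = currency + reserves: +$263B + (−$20B) = +$243 billion.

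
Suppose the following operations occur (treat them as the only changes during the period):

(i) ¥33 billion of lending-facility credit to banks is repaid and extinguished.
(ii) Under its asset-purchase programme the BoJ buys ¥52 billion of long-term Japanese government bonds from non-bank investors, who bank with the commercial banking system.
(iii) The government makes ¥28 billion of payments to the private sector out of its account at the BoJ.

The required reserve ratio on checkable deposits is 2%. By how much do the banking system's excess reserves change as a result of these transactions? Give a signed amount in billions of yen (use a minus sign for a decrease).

Discount-window repayment ¥33 billion: reserves −¥33B, deposits 0.
Asset purchase (from non-banks) ¥52 billion: reserves +¥52B, deposits +¥52B.
Government spending ¥28 billion: reserves +¥28B, deposits +¥28B.
Totals: Δreserves = +¥47B, Δdeposits = +¥80B.
Δrequired reserves = 2% × +¥80B = +¥1.6B.
Δexcess reserves = Δreserves − Δrequired = +¥47B − (+¥1.6B) = +¥45.4 billion.

+¥45.4 billion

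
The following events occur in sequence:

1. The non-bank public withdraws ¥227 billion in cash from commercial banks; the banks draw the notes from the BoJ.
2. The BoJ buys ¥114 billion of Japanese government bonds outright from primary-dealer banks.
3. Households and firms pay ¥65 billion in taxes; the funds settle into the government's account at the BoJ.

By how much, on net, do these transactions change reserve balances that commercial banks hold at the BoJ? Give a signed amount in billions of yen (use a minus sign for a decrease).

-¥178 billion

Currency withdrawal ¥227 billion: banks swap reserves for currency → −¥227B.
OMO purchase (from banks) ¥114 billion: the BoJ pays by crediting reserve accounts → +¥114B.
Government account inflow ¥65 billion: funds move from bank reserves into the government account → −¥65B.
Net: −227 + 114 − 65 = -¥178 billion.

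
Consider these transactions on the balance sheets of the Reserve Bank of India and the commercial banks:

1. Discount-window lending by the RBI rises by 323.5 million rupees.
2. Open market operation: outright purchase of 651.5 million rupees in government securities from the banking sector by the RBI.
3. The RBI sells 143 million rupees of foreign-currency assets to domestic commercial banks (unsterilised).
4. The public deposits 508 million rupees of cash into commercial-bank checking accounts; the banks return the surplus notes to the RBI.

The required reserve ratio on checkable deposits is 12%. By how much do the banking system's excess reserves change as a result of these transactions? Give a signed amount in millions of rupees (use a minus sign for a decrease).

+1279.04 million

Discount-window loan 323.5 million rupees: reserves +323.5M, deposits 0.
OMO purchase (from banks) 651.5 million rupees: reserves +651.5M, deposits 0.
FX sale 143 million rupees: reserves −143M, deposits 0.
Currency deposit 508 million rupees: reserves +508M, deposits +508M.
Totals: Δreserves = +1340M, Δdeposits = +508M.
Δrequired reserves = 12% × +508M = +60.96M.
Δexcess reserves = Δreserves − Δrequired = +1340M − (+60.96M) = +1279.04 million.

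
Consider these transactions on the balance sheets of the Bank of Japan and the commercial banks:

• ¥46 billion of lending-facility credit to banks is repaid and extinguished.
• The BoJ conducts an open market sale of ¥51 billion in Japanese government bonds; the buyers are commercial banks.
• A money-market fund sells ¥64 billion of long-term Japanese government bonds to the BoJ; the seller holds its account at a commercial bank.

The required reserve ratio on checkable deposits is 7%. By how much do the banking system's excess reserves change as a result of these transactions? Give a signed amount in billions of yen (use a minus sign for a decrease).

-¥37.48 billion

Discount-window repayment ¥46 billion: reserves −¥46B, deposits 0.
OMO sale (to banks) ¥51 billion: reserves −¥51B, deposits 0.
Asset purchase (from non-banks) ¥64 billion: reserves +¥64B, deposits +¥64B.
Totals: Δreserves = −¥33B, Δdeposits = +¥64B.
Δrequired reserves = 7% × +¥64B = +¥4.48B.
Δexcess reserves = Δreserves − Δrequired = −¥33B − (+¥4.48B) = -¥37.48 billion.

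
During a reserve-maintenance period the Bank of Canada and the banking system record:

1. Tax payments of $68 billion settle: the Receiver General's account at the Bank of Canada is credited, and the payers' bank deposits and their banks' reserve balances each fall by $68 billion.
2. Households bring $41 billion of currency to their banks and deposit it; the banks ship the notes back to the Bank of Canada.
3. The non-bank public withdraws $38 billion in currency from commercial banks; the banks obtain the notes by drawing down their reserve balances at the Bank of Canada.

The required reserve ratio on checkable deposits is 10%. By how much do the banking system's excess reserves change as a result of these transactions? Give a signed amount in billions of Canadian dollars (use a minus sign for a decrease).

Government account inflow $68 billion: reserves −$68B, deposits −$68B.
Currency deposit $41 billion: reserves +$41B, deposits +$41B.
Currency withdrawal $38 billion: reserves −$38B, deposits −$38B.
Totals: Δreserves = −$65B, Δdeposits = −$65B.
Δrequired reserves = 10% × −$65B = −$6.5B.
Δexcess reserves = Δreserves − Δrequired = −$65B − (−$6.5B) = -$58.5 billion.

-$58.5 billion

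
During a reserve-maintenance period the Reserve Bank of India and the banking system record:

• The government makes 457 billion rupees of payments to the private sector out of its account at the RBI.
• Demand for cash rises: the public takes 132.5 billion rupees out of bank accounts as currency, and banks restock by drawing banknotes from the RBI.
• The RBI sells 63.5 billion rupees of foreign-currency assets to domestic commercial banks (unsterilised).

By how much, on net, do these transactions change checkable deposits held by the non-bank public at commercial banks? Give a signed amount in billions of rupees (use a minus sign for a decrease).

+324.5 billion

RBI balance sheet:
  Assets:      Foreign assets −63.5B
  Liabilities: Bank reserves +261B, Currency in circulation +132.5B, Government deposits −457B
Commercial banking system:
  Assets:      Reserves at CB +261B, Foreign assets +63.5B
  Liabilities: Checkable deposits +324.5B
So the change in checkable deposits held by the non-bank public at commercial banks is +324.5 billion.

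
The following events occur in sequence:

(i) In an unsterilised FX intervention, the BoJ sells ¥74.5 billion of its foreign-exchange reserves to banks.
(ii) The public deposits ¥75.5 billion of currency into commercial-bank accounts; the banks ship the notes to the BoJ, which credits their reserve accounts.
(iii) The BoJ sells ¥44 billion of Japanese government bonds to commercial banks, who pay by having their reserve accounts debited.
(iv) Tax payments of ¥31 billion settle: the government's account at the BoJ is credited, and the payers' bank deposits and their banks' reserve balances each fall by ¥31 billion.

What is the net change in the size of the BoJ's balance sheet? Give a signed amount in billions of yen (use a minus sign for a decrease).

FX sale ¥74.5 billion: a BoJ asset is shed → −¥74.5B.
Currency deposit ¥75.5 billion: only the composition of liabilities changes → 0.
OMO sale (to banks) ¥44 billion: a BoJ asset is shed → −¥44B.
Government account inflow ¥31 billion: only the composition of liabilities changes → 0.
Net: −74.5 + 0 − 44 + 0 = -¥118.5 billion.

-¥118.5 billion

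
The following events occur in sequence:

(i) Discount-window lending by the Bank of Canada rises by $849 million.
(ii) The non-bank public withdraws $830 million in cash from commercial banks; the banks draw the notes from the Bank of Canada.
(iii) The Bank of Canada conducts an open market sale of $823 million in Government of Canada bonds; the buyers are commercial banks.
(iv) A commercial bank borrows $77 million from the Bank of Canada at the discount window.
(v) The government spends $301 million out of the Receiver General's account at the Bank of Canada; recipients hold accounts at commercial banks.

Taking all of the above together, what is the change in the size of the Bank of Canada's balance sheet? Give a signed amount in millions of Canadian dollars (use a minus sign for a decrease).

Discount-window loan $849 million: a Bank of Canada asset is acquired → +$849M.
Currency withdrawal $830 million: only the composition of liabilities changes → 0.
OMO sale (to banks) $823 million: a Bank of Canada asset is shed → −$823M.
Discount-window loan $77 million: a Bank of Canada asset is acquired → +$77M.
Government spending $301 million: only the composition of liabilities changes → 0.
Net: 849 + 0 − 823 + 77 + 0 = +$103 million.

+$103 million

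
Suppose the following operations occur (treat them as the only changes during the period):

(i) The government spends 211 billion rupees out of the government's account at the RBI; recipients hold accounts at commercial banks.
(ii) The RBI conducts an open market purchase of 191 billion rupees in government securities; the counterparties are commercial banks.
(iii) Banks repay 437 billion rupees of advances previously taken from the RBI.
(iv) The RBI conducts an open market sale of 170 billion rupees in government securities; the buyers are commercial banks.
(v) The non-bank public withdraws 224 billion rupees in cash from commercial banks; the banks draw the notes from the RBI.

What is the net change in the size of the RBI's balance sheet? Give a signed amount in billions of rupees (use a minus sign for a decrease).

-416 billion

RBI balance sheet:
  Assets:      Securities +21B, Loans to banks −437B
  Liabilities: Bank reserves −429B, Currency in circulation +224B, Government deposits −211B
Commercial banking system:
  Assets:      Reserves at CB −429B, Securities −21B
  Liabilities: Checkable deposits −13B, Borrowings from CB −437B
Change in total RBI assets = -416 billion.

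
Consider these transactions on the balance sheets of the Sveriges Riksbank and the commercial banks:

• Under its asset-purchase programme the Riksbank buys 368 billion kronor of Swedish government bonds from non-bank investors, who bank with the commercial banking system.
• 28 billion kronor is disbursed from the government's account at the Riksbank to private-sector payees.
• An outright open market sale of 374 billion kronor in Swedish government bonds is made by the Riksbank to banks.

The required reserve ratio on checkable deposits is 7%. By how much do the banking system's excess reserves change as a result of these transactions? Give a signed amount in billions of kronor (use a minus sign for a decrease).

-5.72 billion

Asset purchase (from non-banks) 368 billion kronor: reserves +368B, deposits +368B.
Government spending 28 billion kronor: reserves +28B, deposits +28B.
OMO sale (to banks) 374 billion kronor: reserves −374B, deposits 0.
Totals: Δreserves = +22B, Δdeposits = +396B.
Δrequired reserves = 7% × +396B = +27.72B.
Δexcess reserves = Δreserves − Δrequired = +22B − (+27.72B) = -5.72 billion.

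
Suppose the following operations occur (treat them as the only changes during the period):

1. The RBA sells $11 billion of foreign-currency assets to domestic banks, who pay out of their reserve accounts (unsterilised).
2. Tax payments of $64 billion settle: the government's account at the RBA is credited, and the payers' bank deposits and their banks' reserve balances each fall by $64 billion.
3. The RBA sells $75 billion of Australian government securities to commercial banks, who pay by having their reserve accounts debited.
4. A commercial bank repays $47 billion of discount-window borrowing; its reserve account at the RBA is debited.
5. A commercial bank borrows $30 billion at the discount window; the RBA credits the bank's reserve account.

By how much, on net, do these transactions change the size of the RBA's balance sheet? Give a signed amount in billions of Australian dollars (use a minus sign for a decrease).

RBA balance sheet:
  Assets:      Securities −$75B, Loans to banks −$17B, Foreign assets −$11B
  Liabilities: Bank reserves −$167B, Government deposits +$64B
Change in total RBA assets = -$103 billion.

-$103 billion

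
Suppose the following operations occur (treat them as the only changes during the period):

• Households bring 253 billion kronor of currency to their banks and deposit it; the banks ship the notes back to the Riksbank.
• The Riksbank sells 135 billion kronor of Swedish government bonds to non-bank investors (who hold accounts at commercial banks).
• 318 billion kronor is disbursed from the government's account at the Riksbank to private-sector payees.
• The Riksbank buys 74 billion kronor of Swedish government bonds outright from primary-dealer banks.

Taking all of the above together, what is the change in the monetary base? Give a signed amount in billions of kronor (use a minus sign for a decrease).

Currency deposit 253 billion kronor: just a shift between currency and reserves — both are base money → 0.
Asset sale (to non-banks) 135 billion kronor: Riksbank balance sheet contracts → −135B.
Government spending 318 billion kronor: a non-base liability converts back to reserves → +318B.
OMO purchase (from banks) 74 billion kronor: Riksbank balance sheet expands → +74B.
Net: 0 − 135 + 318 + 74 = +257 billion.

+257 billion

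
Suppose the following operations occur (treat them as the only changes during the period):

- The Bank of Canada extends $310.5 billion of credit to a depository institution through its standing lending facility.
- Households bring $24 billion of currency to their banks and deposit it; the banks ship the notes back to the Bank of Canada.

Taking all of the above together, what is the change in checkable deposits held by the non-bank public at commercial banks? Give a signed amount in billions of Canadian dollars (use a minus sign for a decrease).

+$24 billion

Bank of Canada balance sheet:
  Assets:      Loans to banks +$310.5B
  Liabilities: Bank reserves +$334.5B, Currency in circulation −$24B
Commercial banking system:
  Assets:      Reserves at CB +$334.5B
  Liabilities: Checkable deposits +$24B, Borrowings from CB +$310.5B
So the change in checkable deposits held by the non-bank public at commercial banks is +$24 billion.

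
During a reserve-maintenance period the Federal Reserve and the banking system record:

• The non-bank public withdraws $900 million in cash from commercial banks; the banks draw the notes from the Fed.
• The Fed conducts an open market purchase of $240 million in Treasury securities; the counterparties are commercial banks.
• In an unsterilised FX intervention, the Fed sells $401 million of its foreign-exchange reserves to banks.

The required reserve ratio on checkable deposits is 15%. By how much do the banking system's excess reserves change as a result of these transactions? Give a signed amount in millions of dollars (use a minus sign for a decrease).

Currency withdrawal $900 million: reserves −$900M, deposits −$900M.
OMO purchase (from banks) $240 million: reserves +$240M, deposits 0.
FX sale $401 million: reserves −$401M, deposits 0.
Totals: Δreserves = −$1061M, Δdeposits = −$900M.
Δrequired reserves = 15% × −$900M = −$135M.
Δexcess reserves = Δreserves − Δrequired = −$1061M − (−$135M) = -$926 million.

-$926 million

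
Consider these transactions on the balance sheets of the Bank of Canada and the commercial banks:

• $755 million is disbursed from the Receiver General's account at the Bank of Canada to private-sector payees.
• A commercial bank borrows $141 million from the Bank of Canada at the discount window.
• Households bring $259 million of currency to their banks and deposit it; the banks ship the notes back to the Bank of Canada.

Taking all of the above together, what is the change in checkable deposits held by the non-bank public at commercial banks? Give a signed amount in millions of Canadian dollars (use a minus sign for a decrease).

+$1014 million

Bank of Canada balance sheet:
  Assets:      Loans to banks +$141M
  Liabilities: Bank reserves +$1155M, Currency in circulation −$259M, Government deposits −$755M
Commercial banking system:
  Assets:      Reserves at CB +$1155M
  Liabilities: Checkable deposits +$1014M, Borrowings from CB +$141M
So the change in checkable deposits held by the non-bank public at commercial banks is +$1014 million.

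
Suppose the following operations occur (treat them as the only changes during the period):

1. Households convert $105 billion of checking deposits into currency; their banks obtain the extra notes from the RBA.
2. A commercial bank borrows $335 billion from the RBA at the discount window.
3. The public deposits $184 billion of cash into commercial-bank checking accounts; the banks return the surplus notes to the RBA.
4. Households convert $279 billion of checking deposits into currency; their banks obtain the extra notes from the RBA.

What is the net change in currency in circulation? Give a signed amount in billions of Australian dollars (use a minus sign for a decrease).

RBA balance sheet:
  Assets:      Loans to banks +$335B
  Liabilities: Bank reserves +$135B, Currency in circulation +$200B
Commercial banking system:
  Assets:      Reserves at CB +$135B
  Liabilities: Checkable deposits −$200B, Borrowings from CB +$335B
So the change in currency in circulation is +$200 billion.

+$200 billion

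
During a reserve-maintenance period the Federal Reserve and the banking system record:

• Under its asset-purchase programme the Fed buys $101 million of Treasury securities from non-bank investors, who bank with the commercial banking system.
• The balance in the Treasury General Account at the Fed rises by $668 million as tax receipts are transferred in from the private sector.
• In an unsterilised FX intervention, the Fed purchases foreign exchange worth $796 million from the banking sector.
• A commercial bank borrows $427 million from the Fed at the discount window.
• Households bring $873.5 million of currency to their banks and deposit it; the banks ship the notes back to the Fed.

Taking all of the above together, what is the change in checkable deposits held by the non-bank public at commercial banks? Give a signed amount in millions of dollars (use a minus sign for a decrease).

+$306.5 million

Fed balance sheet:
  Assets:      Securities +$101M, Loans to banks +$427M, Foreign assets +$796M
  Liabilities: Bank reserves +$1529.5M, Currency in circulation −$873.5M, Government deposits +$668M
Commercial banking system:
  Assets:      Reserves at CB +$1529.5M, Foreign assets −$796M
  Liabilities: Checkable deposits +$306.5M, Borrowings from CB +$427M
So the change in checkable deposits held by the non-bank public at commercial banks is +$306.5 million.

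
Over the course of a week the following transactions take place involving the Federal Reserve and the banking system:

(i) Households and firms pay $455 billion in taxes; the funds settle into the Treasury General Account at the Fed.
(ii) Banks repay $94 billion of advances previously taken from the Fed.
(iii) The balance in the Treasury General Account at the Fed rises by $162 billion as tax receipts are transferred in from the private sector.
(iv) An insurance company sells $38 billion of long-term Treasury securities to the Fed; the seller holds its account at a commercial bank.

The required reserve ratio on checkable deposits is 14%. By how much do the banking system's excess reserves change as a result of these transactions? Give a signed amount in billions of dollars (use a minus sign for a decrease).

Government account inflow $455 billion: reserves −$455B, deposits −$455B.
Discount-window repayment $94 billion: reserves −$94B, deposits 0.
Government account inflow $162 billion: reserves −$162B, deposits −$162B.
Asset purchase (from non-banks) $38 billion: reserves +$38B, deposits +$38B.
Totals: Δreserves = −$673B, Δdeposits = −$579B.
Δrequired reserves = 14% × −$579B = −$81.06B.
Δexcess reserves = Δreserves − Δrequired = −$673B − (−$81.06B) = -$591.94 billion.

-$591.94 billion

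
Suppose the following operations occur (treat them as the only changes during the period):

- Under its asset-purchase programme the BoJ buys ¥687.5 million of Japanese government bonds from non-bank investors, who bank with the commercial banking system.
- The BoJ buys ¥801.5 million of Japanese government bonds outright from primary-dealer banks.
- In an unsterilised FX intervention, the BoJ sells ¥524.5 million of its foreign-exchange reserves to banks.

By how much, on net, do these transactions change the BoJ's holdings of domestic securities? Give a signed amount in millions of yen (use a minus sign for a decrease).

+¥1489 million

Asset purchase (from non-banks) ¥687.5 million: securities added to the BoJ's portfolio → +¥687.5M.
OMO purchase (from banks) ¥801.5 million: securities added to the BoJ's portfolio → +¥801.5M.
FX sale ¥524.5 million: the BoJ's securities portfolio is untouched → 0.
Net: 687.5 + 801.5 + 0 = +¥1489 million.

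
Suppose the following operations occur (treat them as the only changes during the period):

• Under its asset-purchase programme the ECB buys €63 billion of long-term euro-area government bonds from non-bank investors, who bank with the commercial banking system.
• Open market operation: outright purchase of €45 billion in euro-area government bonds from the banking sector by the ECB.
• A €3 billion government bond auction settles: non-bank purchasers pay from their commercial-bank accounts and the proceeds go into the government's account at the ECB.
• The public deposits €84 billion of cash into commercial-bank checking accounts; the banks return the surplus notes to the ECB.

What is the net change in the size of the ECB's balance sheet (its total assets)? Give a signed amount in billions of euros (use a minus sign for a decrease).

+€108 billion

ECB balance sheet:
  Assets:      Securities +€108B
  Liabilities: Bank reserves +€189B, Currency in circulation −€84B, Government deposits +€3B
Change in total ECB assets = +€108 billion.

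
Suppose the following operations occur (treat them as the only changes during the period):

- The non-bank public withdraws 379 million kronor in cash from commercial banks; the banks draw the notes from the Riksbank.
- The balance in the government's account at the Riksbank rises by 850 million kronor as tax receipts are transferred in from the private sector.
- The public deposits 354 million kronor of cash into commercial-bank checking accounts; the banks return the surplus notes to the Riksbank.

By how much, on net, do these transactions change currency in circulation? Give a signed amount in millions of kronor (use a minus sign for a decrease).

Riksbank balance sheet:
  Assets:      no change
  Liabilities: Bank reserves −875M, Currency in circulation +25M, Government deposits +850M
So the change in currency in circulation is +25 million.

+25 million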